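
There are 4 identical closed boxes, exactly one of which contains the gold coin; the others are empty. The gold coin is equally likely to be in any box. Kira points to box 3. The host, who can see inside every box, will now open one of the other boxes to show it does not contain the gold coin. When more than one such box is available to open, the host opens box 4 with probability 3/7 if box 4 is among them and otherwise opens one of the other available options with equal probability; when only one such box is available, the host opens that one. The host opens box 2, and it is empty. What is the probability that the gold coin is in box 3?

4/19

Condition on the true location of the gold coin.
If it is in box 1 (prior 1/4): box 4 is available but not opened, probability 4/7; weight (1/4)·(4/7) = 1/7.
If it is in box 2 (prior 1/4): the host opened box 2, so this case is ruled out; weight (1/4)·0 = 0.
If it is in box 3 (prior 1/4): box 4 is available but not opened; box 2 gets probability (1 − 3/7)/2 = 2/7; weight (1/4)·(2/7) = 1/14.
If it is in box 4 (prior 1/4): box 4 holds the prize so is unavailable; the host chooses uniformly among the 2 others, probability 1/2; weight (1/4)·(1/2) = 1/8.
The weights sum to 19/56.
So P(the gold coin in box 3 | the host opened box 2) = (1/14) / (19/56) = 4/19.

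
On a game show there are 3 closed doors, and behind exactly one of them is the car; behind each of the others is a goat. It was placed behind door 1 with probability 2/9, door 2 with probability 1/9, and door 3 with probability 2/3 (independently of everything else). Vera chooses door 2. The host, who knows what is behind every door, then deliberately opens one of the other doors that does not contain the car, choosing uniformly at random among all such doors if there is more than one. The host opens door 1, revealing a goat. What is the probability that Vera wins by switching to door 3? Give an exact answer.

12/13

Apply Bayes' rule, conditioning on where the car actually is.
If it is behind door 1 (prior 2/9): the host opened door 1, so this case is ruled out; weight (2/9)·0 = 0.
If it is behind door 2 (prior 1/9): the host has 2 equally likely choices, so probability 1/2; weight (1/9)·(1/2) = 1/18.
If it is behind door 3 (prior 2/3): the host has no choice, probability 1; weight (2/3)·1 = 2/3.
The weights sum to 13/18.
So P(the car behind door 3 | the host opened door 1) = (2/3) / (13/18) = 12/13.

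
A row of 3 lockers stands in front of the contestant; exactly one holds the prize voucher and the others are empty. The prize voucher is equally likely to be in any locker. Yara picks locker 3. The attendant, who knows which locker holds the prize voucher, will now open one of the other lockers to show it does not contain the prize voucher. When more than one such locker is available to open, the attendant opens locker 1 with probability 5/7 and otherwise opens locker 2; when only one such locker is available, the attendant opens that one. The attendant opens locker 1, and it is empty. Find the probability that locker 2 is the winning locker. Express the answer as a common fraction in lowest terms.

7/12

Apply Bayes' rule, conditioning on where the prize voucher actually is.
If it is in locker 1 (prior 1/3): the attendant opened locker 1, so this case is ruled out; weight (1/3)·0 = 0.
If it is in locker 2 (prior 1/3): only locker 1 is available, probability 1; weight (1/3)·1 = 1/3.
If it is in locker 3 (prior 1/3): locker 1 is available, opened with probability 5/7; weight (1/3)·(5/7) = 5/21.
The weights sum to 4/7.
So P(the prize voucher in locker 2 | the attendant opened locker 1) = (1/3) / (4/7) = 7/12.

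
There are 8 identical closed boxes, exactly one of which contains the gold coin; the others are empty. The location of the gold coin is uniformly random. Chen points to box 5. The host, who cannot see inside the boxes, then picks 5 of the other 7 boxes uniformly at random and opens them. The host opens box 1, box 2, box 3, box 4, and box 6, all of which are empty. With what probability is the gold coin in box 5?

1/3

Consider each possible location of the gold coin in turn.
If it is in any of boxes 1, 2, 3, 4, and 6 (prior 1/8 each): that box was opened and seen not to hold the prize — ruled out; weight (1/8)·0 = 0 each.
If it is in any of boxes 5, 7, and 8 (prior 1/8 each): the host picks exactly this set with probability 1/21 regardless, and none is the prize; weight (1/8)·(1/21) = 1/168 each.
The weights sum to 1/56.
So P(the gold coin in box 5 | the host opened box 1, box 2, box 3, box 4, and box 6) = (1/168) / (1/56) = 1/3.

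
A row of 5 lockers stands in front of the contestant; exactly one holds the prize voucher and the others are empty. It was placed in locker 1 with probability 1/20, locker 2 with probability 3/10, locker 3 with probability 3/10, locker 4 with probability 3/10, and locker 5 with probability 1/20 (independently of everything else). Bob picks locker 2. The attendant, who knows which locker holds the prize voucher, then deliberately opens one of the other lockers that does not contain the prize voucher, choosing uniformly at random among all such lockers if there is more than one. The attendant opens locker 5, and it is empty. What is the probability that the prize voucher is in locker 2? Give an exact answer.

Consider each possible location of the prize voucher in turn.
If it is in locker 1 (prior 1/20): the attendant has 3 equally likely choices, so probability 1/3; weight (1/20)·(1/3) = 1/60.
If it is in locker 2 (prior 3/10): the attendant has 4 equally likely choices, so probability 1/4; weight (3/10)·(1/4) = 3/40.
If it is in either of lockers 3 and 4 (prior 3/10 each): the attendant has 3 equally likely choices, so probability 1/3; weight (3/10)·(1/3) = 1/10 each.
If it is in locker 5 (prior 1/20): the attendant opened locker 5, so this case is ruled out; weight (1/20)·0 = 0.
The weights sum to 7/24.
So P(the prize voucher in locker 2 | the attendant opened locker 5) = (3/40) / (7/24) = 9/35.

9/35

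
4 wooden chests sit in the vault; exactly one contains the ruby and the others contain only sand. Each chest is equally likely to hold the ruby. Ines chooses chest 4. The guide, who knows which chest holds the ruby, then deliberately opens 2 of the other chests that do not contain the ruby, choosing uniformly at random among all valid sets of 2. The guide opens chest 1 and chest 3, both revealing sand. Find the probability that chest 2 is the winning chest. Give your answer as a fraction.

3/4

Condition on the true location of the ruby.
If it is in either of chests 1 and 3 (prior 1/4 each): that chest was opened and seen not to hold the prize — ruled out; weight (1/4)·0 = 0 each.
If it is in chest 2 (prior 1/4): the guide has no choice, probability 1; weight (1/4)·1 = 1/4.
If it is in chest 4 (prior 1/4): the guide has 3 equally likely choices, so probability 1/3; weight (1/4)·(1/3) = 1/12.
The weights sum to 1/3.
So P(the ruby in chest 2 | the guide opened chest 1 and chest 3) = (1/4) / (1/3) = 3/4.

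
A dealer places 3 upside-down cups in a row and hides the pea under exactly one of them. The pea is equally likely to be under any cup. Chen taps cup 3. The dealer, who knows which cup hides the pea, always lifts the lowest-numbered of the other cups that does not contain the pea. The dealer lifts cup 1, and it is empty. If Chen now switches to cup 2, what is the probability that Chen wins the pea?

Condition on the true location of the pea.
If it is under cup 1 (prior 1/3): the dealer opened cup 1, so this case is ruled out; weight (1/3)·0 = 0.
If it is under either of cups 2 and 3 (prior 1/3 each): cup 1 is the lowest-numbered option available, probability 1; weight (1/3)·1 = 1/3 each.
The weights sum to 2/3.
So P(the pea under cup 2 | the dealer opened cup 1) = (1/3) / (2/3) = 1/2.

1/2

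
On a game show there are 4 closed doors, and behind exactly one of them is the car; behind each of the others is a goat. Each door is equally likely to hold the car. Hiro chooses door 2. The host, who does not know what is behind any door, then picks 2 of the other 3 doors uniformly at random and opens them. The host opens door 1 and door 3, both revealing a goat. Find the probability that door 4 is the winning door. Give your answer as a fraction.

Because the host chose which doors to open without knowing where the car is, the choice is independent of the prize location. Learning that none of the 2 opened doors holds the car simply rules out those 2 locations and leaves the remaining 2 doors still equally likely by symmetry.
So P(the car behind door 4) = 1/2.

1/2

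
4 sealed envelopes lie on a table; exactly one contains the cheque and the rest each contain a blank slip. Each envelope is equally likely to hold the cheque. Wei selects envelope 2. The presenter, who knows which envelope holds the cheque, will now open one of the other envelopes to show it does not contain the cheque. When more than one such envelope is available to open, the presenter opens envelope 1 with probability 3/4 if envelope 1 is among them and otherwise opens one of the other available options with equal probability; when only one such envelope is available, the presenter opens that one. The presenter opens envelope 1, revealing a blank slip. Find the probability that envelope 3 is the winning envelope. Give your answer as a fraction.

Consider each possible location of the cheque in turn.
If it is in envelope 1 (prior 1/4): the presenter opened envelope 1, so this case is ruled out; weight (1/4)·0 = 0.
If it is in any of envelopes 2, 3, and 4 (prior 1/4 each): envelope 1 is available, opened with probability 3/4; weight (1/4)·(3/4) = 3/16 each.
The weights sum to 9/16.
So P(the cheque in envelope 3 | the presenter opened envelope 1) = (3/16) / (9/16) = 1/3.

1/3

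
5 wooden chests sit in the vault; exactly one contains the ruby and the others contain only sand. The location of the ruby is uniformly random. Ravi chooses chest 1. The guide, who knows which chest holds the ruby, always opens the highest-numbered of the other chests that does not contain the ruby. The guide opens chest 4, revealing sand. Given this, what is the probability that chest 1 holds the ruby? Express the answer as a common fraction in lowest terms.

Condition on the true location of the ruby.
If it is in any of chests 1, 2, and 3 (prior 1/5 each): the guide would have opened chest 5 instead, probability 0; weight (1/5)·0 = 0 each.
If it is in chest 4 (prior 1/5): the guide opened chest 4, so this case is ruled out; weight (1/5)·0 = 0.
If it is in chest 5 (prior 1/5): chest 4 is the highest-numbered option available, probability 1; weight (1/5)·1 = 1/5.
The weights sum to 1/5.
So P(the ruby in chest 1 | the guide opened chest 4) = 0 / (1/5) = 0.

0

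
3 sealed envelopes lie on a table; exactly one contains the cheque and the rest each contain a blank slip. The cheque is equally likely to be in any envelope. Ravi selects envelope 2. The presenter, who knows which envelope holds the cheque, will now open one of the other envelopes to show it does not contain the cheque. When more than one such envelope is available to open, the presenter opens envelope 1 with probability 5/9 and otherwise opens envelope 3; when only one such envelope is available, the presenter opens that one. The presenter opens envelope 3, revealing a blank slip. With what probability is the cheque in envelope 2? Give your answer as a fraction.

4/13

Condition on the true location of the cheque.
If it is in envelope 1 (prior 1/3): only envelope 3 is available, probability 1; weight (1/3)·1 = 1/3.
If it is in envelope 2 (prior 1/3): envelope 1 is available but not opened, probability 4/9; weight (1/3)·(4/9) = 4/27.
If it is in envelope 3 (prior 1/3): the presenter opened envelope 3, so this case is ruled out; weight (1/3)·0 = 0.
The weights sum to 13/27.
So P(the cheque in envelope 2 | the presenter opened envelope 3) = (4/27) / (13/27) = 4/13.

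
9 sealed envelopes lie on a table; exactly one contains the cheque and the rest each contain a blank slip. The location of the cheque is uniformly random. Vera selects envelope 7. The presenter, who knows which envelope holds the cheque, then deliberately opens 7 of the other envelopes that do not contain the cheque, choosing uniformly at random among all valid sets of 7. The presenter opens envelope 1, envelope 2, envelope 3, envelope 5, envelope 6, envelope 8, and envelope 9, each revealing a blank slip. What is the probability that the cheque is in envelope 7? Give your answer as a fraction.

Condition on the true location of the cheque.
If it is in any of envelopes 1, 2, 3, 5, 6, 8, and 9 (prior 1/9 each): that envelope was opened and seen not to hold the prize — ruled out; weight (1/9)·0 = 0 each.
If it is in envelope 4 (prior 1/9): the presenter has no choice, probability 1; weight (1/9)·1 = 1/9.
If it is in envelope 7 (prior 1/9): the presenter has 8 equally likely choices, so probability 1/8; weight (1/9)·(1/8) = 1/72.
The weights sum to 1/8.
So P(the cheque in envelope 7 | the presenter opened envelope 1, envelope 2, envelope 3, envelope 5, envelope 6, envelope 8, and envelope 9) = (1/72) / (1/8) = 1/9.

1/9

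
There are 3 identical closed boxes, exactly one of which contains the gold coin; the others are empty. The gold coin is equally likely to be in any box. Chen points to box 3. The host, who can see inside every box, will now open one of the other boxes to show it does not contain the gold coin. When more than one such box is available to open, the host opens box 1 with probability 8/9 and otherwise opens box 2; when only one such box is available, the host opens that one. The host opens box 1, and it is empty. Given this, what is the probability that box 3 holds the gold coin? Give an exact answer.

8/17

Apply Bayes' rule, conditioning on where the gold coin actually is.
If it is in box 1 (prior 1/3): the host opened box 1, so this case is ruled out; weight (1/3)·0 = 0.
If it is in box 2 (prior 1/3): only box 1 is available, probability 1; weight (1/3)·1 = 1/3.
If it is in box 3 (prior 1/3): box 1 is available, opened with probability 8/9; weight (1/3)·(8/9) = 8/27.
The weights sum to 17/27.
So P(the gold coin in box 3 | the host opened box 1) = (8/27) / (17/27) = 8/17.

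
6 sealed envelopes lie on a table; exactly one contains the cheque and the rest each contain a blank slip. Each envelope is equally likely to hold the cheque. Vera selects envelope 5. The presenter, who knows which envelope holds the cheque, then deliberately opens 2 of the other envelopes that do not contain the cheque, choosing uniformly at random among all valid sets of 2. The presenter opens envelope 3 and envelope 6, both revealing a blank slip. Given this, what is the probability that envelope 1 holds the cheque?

5/18

Condition on the true location of the cheque.
If it is in any of envelopes 1, 2, and 4 (prior 1/6 each): the presenter has 6 equally likely choices, so probability 1/6; weight (1/6)·(1/6) = 1/36 each.
If it is in either of envelopes 3 and 6 (prior 1/6 each): that envelope was opened and seen not to hold the prize — ruled out; weight (1/6)·0 = 0 each.
If it is in envelope 5 (prior 1/6): the presenter has 10 equally likely choices, so probability 1/10; weight (1/6)·(1/10) = 1/60.
The weights sum to 1/10.
So P(the cheque in envelope 1 | the presenter opened envelope 3 and envelope 6) = (1/36) / (1/10) = 5/18.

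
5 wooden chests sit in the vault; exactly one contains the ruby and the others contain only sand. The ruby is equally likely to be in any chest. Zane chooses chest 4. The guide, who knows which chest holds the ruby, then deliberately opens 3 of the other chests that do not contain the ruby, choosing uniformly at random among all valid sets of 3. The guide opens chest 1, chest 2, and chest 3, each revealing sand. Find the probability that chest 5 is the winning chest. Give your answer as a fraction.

Consider each possible location of the ruby in turn.
If it is in any of chests 1, 2, and 3 (prior 1/5 each): that chest was opened and seen not to hold the prize — ruled out; weight (1/5)·0 = 0 each.
If it is in chest 4 (prior 1/5): the guide has 4 equally likely choices, so probability 1/4; weight (1/5)·(1/4) = 1/20.
If it is in chest 5 (prior 1/5): the guide has no choice, probability 1; weight (1/5)·1 = 1/5.
The weights sum to 1/4.
So P(the ruby in chest 5 | the guide opened chest 1, chest 2, and chest 3) = (1/5) / (1/4) = 4/5.

4/5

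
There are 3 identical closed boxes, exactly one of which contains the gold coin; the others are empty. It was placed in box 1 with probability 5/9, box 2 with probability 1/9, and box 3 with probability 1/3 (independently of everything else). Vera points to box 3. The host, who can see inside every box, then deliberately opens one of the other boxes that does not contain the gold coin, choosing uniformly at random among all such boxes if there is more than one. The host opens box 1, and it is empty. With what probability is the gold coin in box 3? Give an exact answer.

3/5

Consider each possible location of the gold coin in turn.
If it is in box 1 (prior 5/9): the host opened box 1, so this case is ruled out; weight (5/9)·0 = 0.
If it is in box 2 (prior 1/9): the host has no choice, probability 1; weight (1/9)·1 = 1/9.
If it is in box 3 (prior 1/3): the host has 2 equally likely choices, so probability 1/2; weight (1/3)·(1/2) = 1/6.
The weights sum to 5/18.
So P(the gold coin in box 3 | the host opened box 1) = (1/6) / (5/18) = 3/5.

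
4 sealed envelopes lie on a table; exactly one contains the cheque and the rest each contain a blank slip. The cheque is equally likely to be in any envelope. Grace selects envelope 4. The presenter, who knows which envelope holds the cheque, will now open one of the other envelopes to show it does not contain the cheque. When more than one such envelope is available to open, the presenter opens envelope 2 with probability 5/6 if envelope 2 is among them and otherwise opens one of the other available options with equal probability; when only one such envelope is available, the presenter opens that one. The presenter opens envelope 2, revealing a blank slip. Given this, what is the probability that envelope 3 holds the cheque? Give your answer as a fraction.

Condition on the true location of the cheque.
If it is in any of envelopes 1, 3, and 4 (prior 1/4 each): envelope 2 is available, opened with probability 5/6; weight (1/4)·(5/6) = 5/24 each.
If it is in envelope 2 (prior 1/4): the presenter opened envelope 2, so this case is ruled out; weight (1/4)·0 = 0.
The weights sum to 5/8.
So P(the cheque in envelope 3 | the presenter opened envelope 2) = (5/24) / (5/8) = 1/3.

1/3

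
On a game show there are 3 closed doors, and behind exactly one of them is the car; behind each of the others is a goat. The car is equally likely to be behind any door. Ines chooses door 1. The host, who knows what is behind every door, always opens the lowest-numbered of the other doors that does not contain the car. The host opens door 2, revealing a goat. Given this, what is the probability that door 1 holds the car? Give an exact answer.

1/2

Apply Bayes' rule, conditioning on where the car actually is.
If it is behind either of doors 1 and 3 (prior 1/3 each): door 2 is the lowest-numbered option available, probability 1; weight (1/3)·1 = 1/3 each.
If it is behind door 2 (prior 1/3): the host opened door 2, so this case is ruled out; weight (1/3)·0 = 0.
The weights sum to 2/3.
So P(the car behind door 1 | the host opened door 2) = (1/3) / (2/3) = 1/2.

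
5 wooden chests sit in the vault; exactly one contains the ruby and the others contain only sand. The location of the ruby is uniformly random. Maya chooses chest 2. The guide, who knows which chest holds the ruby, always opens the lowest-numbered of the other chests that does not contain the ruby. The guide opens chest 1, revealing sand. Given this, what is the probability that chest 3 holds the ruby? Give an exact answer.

Consider each possible location of the ruby in turn.
If it is in chest 1 (prior 1/5): the guide opened chest 1, so this case is ruled out; weight (1/5)·0 = 0.
If it is in any of chests 2, 3, 4, and 5 (prior 1/5 each): chest 1 is the lowest-numbered option available, probability 1; weight (1/5)·1 = 1/5 each.
The weights sum to 4/5.
So P(the ruby in chest 3 | the guide opened chest 1) = (1/5) / (4/5) = 1/4.

1/4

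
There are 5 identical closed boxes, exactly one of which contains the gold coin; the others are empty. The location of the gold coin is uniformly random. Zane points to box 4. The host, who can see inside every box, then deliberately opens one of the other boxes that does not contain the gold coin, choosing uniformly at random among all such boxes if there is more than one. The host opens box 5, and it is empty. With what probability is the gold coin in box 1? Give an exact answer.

Condition on the true location of the gold coin.
If it is in any of boxes 1, 2, and 3 (prior 1/5 each): the host has 3 equally likely choices, so probability 1/3; weight (1/5)·(1/3) = 1/15 each.
If it is in box 4 (prior 1/5): the host has 4 equally likely choices, so probability 1/4; weight (1/5)·(1/4) = 1/20.
If it is in box 5 (prior 1/5): the host opened box 5, so this case is ruled out; weight (1/5)·0 = 0.
The weights sum to 1/4.
So P(the gold coin in box 1 | the host opened box 5) = (1/15) / (1/4) = 4/15.

4/15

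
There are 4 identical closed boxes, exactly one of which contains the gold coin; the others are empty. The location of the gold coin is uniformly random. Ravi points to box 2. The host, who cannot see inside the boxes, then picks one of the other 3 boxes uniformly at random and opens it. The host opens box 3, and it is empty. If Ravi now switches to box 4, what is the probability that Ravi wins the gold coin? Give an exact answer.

1/3

Because the host chose which box to open without knowing where the gold coin is, the choice is independent of the prize location. Learning that box 3 does not hold the gold coin simply rules out that one location and leaves the remaining 3 boxes still equally likely by symmetry.
So P(the gold coin in box 4) = 1/3.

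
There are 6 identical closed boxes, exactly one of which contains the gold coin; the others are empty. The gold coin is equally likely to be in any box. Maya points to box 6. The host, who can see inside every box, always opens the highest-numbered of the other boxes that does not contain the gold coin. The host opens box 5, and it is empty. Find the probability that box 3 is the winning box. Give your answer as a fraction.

Apply Bayes' rule, conditioning on where the gold coin actually is.
If it is in any of boxes 1, 2, 3, 4, and 6 (prior 1/6 each): box 5 is the highest-numbered option available, probability 1; weight (1/6)·1 = 1/6 each.
If it is in box 5 (prior 1/6): the host opened box 5, so this case is ruled out; weight (1/6)·0 = 0.
The weights sum to 5/6.
So P(the gold coin in box 3 | the host opened box 5) = (1/6) / (5/6) = 1/5.

1/5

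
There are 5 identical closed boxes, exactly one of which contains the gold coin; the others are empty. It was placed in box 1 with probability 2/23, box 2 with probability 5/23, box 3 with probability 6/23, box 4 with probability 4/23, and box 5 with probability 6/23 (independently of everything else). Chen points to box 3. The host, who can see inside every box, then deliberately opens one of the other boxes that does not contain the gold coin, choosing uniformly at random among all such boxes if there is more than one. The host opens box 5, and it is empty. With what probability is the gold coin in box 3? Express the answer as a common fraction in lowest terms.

9/31

Apply Bayes' rule, conditioning on where the gold coin actually is.
If it is in box 1 (prior 2/23): the host has 3 equally likely choices, so probability 1/3; weight (2/23)·(1/3) = 2/69.
If it is in box 2 (prior 5/23): the host has 3 equally likely choices, so probability 1/3; weight (5/23)·(1/3) = 5/69.
If it is in box 3 (prior 6/23): the host has 4 equally likely choices, so probability 1/4; weight (6/23)·(1/4) = 3/46.
If it is in box 4 (prior 4/23): the host has 3 equally likely choices, so probability 1/3; weight (4/23)·(1/3) = 4/69.
If it is in box 5 (prior 6/23): the host opened box 5, so this case is ruled out; weight (6/23)·0 = 0.
The weights sum to 31/138.
So P(the gold coin in box 3 | the host opened box 5) = (3/46) / (31/138) = 9/31.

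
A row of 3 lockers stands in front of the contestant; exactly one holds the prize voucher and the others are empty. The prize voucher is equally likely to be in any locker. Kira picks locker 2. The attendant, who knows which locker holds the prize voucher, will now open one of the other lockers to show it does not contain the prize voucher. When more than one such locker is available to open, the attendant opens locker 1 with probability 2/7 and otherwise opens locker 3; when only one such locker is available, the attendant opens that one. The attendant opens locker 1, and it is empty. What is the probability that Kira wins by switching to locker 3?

7/9

Condition on the true location of the prize voucher.
If it is in locker 1 (prior 1/3): the attendant opened locker 1, so this case is ruled out; weight (1/3)·0 = 0.
If it is in locker 2 (prior 1/3): locker 1 is available, opened with probability 2/7; weight (1/3)·(2/7) = 2/21.
If it is in locker 3 (prior 1/3): only locker 1 is available, probability 1; weight (1/3)·1 = 1/3.
The weights sum to 3/7.
So P(the prize voucher in locker 3 | the attendant opened locker 1) = (1/3) / (3/7) = 7/9.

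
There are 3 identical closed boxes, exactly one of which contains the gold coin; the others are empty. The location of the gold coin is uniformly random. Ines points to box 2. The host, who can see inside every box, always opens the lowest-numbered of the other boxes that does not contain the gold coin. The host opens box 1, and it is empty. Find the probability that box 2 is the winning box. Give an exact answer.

Apply Bayes' rule, conditioning on where the gold coin actually is.
If it is in box 1 (prior 1/3): the host opened box 1, so this case is ruled out; weight (1/3)·0 = 0.
If it is in either of boxes 2 and 3 (prior 1/3 each): box 1 is the lowest-numbered option available, probability 1; weight (1/3)·1 = 1/3 each.
The weights sum to 2/3.
So P(the gold coin in box 2 | the host opened box 1) = (1/3) / (2/3) = 1/2.

1/2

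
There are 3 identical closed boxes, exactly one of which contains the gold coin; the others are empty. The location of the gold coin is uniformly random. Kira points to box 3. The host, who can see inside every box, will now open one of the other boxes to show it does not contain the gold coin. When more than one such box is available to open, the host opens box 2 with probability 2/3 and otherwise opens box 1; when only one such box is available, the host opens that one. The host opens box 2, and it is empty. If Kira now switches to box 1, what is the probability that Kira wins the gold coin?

3/5

Apply Bayes' rule, conditioning on where the gold coin actually is.
If it is in box 1 (prior 1/3): only box 2 is available, probability 1; weight (1/3)·1 = 1/3.
If it is in box 2 (prior 1/3): the host opened box 2, so this case is ruled out; weight (1/3)·0 = 0.
If it is in box 3 (prior 1/3): box 2 is available, opened with probability 2/3; weight (1/3)·(2/3) = 2/9.
The weights sum to 5/9.
So P(the gold coin in box 1 | the host opened box 2) = (1/3) / (5/9) = 3/5.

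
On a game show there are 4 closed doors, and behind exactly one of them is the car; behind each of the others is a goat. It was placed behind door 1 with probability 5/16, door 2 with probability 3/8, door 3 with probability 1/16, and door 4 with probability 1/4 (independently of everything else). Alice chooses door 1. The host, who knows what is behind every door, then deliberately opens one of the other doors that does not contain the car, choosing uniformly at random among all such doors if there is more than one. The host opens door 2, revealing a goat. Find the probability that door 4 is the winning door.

Consider each possible location of the car in turn.
If it is behind door 1 (prior 5/16): the host has 3 equally likely choices, so probability 1/3; weight (5/16)·(1/3) = 5/48.
If it is behind door 2 (prior 3/8): the host opened door 2, so this case is ruled out; weight (3/8)·0 = 0.
If it is behind door 3 (prior 1/16): the host has 2 equally likely choices, so probability 1/2; weight (1/16)·(1/2) = 1/32.
If it is behind door 4 (prior 1/4): the host has 2 equally likely choices, so probability 1/2; weight (1/4)·(1/2) = 1/8.
The weights sum to 25/96.
So P(the car behind door 4 | the host opened door 2) = (1/8) / (25/96) = 12/25.

12/25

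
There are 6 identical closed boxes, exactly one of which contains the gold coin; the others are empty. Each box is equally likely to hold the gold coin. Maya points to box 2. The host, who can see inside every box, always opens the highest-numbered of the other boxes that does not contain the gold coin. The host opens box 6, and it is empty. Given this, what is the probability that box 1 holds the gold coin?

Condition on the true location of the gold coin.
If it is in any of boxes 1, 2, 3, 4, and 5 (prior 1/6 each): box 6 is the highest-numbered option available, probability 1; weight (1/6)·1 = 1/6 each.
If it is in box 6 (prior 1/6): the host opened box 6, so this case is ruled out; weight (1/6)·0 = 0.
The weights sum to 5/6.
So P(the gold coin in box 1 | the host opened box 6) = (1/6) / (5/6) = 1/5.

1/5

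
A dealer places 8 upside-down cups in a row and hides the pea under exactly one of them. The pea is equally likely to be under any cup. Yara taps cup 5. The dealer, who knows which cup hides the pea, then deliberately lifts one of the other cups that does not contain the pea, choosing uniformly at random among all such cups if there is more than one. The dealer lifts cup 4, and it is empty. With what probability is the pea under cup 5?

1/8

Condition on the true location of the pea.
If it is under any of cups 1, 2, 3, 6, 7, and 8 (prior 1/8 each): the dealer has 6 equally likely choices, so probability 1/6; weight (1/8)·(1/6) = 1/48 each.
If it is under cup 4 (prior 1/8): the dealer opened cup 4, so this case is ruled out; weight (1/8)·0 = 0.
If it is under cup 5 (prior 1/8): the dealer has 7 equally likely choices, so probability 1/7; weight (1/8)·(1/7) = 1/56.
The weights sum to 1/7.
So P(the pea under cup 5 | the dealer opened cup 4) = (1/56) / (1/7) = 1/8.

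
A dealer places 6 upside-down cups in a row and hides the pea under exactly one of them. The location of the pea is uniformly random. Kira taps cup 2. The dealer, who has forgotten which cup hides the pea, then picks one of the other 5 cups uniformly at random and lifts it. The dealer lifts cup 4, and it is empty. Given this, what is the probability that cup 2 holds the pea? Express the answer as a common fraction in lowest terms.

1/5

Consider each possible location of the pea in turn.
If it is under any of cups 1, 2, 3, 5, and 6 (prior 1/6 each): the dealer picks cup 4 with probability 1/5 regardless, and it is not the prize; weight (1/6)·(1/5) = 1/30 each.
If it is under cup 4 (prior 1/6): the dealer opened cup 4, so this case is ruled out; weight (1/6)·0 = 0.
The weights sum to 1/6.
So P(the pea under cup 2 | the dealer opened cup 4) = (1/30) / (1/6) = 1/5.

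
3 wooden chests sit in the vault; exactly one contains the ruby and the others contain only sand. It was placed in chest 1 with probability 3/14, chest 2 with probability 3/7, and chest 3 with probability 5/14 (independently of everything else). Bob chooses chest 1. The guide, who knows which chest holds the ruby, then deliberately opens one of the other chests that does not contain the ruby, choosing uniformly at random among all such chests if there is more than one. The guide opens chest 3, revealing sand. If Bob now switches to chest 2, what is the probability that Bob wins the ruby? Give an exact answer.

4/5

Consider each possible location of the ruby in turn.
If it is in chest 1 (prior 3/14): the guide has 2 equally likely choices, so probability 1/2; weight (3/14)·(1/2) = 3/28.
If it is in chest 2 (prior 3/7): the guide has no choice, probability 1; weight (3/7)·1 = 3/7.
If it is in chest 3 (prior 5/14): the guide opened chest 3, so this case is ruled out; weight (5/14)·0 = 0.
The weights sum to 15/28.
So P(the ruby in chest 2 | the guide opened chest 3) = (3/7) / (15/28) = 4/5.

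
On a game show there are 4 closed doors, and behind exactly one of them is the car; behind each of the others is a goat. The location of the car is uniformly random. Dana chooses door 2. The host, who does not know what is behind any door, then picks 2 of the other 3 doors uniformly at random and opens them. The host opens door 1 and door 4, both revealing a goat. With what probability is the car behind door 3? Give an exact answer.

1/2

Apply Bayes' rule, conditioning on where the car actually is.
If it is behind either of doors 1 and 4 (prior 1/4 each): that door was opened and seen not to hold the prize — ruled out; weight (1/4)·0 = 0 each.
If it is behind either of doors 2 and 3 (prior 1/4 each): the host picks exactly this set with probability 1/3 regardless, and none is the prize; weight (1/4)·(1/3) = 1/12 each.
The weights sum to 1/6.
So P(the car behind door 3 | the host opened door 1 and door 4) = (1/12) / (1/6) = 1/2.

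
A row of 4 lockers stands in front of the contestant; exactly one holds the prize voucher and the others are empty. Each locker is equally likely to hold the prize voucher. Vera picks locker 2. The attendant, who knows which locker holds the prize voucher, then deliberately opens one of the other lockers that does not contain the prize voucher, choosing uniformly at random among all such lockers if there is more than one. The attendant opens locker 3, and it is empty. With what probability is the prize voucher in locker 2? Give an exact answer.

Consider each possible location of the prize voucher in turn.
If it is in either of lockers 1 and 4 (prior 1/4 each): the attendant has 2 equally likely choices, so probability 1/2; weight (1/4)·(1/2) = 1/8 each.
If it is in locker 2 (prior 1/4): the attendant has 3 equally likely choices, so probability 1/3; weight (1/4)·(1/3) = 1/12.
If it is in locker 3 (prior 1/4): the attendant opened locker 3, so this case is ruled out; weight (1/4)·0 = 0.
The weights sum to 1/3.
So P(the prize voucher in locker 2 | the attendant opened locker 3) = (1/12) / (1/3) = 1/4.

1/4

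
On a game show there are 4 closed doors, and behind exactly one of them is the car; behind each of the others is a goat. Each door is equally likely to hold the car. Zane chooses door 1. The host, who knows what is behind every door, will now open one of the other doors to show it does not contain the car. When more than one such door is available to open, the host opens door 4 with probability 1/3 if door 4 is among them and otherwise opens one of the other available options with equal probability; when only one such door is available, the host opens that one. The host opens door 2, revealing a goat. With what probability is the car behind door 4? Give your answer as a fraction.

Condition on the true location of the car.
If it is behind door 1 (prior 1/4): door 4 is available but not opened; door 2 gets probability (1 − 1/3)/2 = 1/3; weight (1/4)·(1/3) = 1/12.
If it is behind door 2 (prior 1/4): the host opened door 2, so this case is ruled out; weight (1/4)·0 = 0.
If it is behind door 3 (prior 1/4): door 4 is available but not opened, probability 2/3; weight (1/4)·(2/3) = 1/6.
If it is behind door 4 (prior 1/4): door 4 holds the prize so is unavailable; the host chooses uniformly among the 2 others, probability 1/2; weight (1/4)·(1/2) = 1/8.
The weights sum to 3/8.
So P(the car behind door 4 | the host opened door 2) = (1/8) / (3/8) = 1/3.

1/3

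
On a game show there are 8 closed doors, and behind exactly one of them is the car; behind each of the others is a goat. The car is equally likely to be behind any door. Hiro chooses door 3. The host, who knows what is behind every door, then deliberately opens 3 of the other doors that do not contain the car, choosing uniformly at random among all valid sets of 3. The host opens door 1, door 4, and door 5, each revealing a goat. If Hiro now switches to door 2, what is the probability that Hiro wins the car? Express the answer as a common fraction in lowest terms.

Condition on the true location of the car.
If it is behind any of doors 1, 4, and 5 (prior 1/8 each): that door was opened and seen not to hold the prize — ruled out; weight (1/8)·0 = 0 each.
If it is behind any of doors 2, 6, 7, and 8 (prior 1/8 each): the host has 20 equally likely choices, so probability 1/20; weight (1/8)·(1/20) = 1/160 each.
If it is behind door 3 (prior 1/8): the host has 35 equally likely choices, so probability 1/35; weight (1/8)·(1/35) = 1/280.
The weights sum to 1/35.
So P(the car behind door 2 | the host opened door 1, door 4, and door 5) = (1/160) / (1/35) = 7/32.

7/32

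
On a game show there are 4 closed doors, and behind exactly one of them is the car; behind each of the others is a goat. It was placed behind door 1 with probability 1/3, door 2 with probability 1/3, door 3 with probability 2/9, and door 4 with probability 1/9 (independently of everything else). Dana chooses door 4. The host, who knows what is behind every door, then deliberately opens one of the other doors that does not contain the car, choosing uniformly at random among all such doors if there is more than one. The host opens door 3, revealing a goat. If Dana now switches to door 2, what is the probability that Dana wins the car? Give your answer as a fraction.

Apply Bayes' rule, conditioning on where the car actually is.
If it is behind either of doors 1 and 2 (prior 1/3 each): the host has 2 equally likely choices, so probability 1/2; weight (1/3)·(1/2) = 1/6 each.
If it is behind door 3 (prior 2/9): the host opened door 3, so this case is ruled out; weight (2/9)·0 = 0.
If it is behind door 4 (prior 1/9): the host has 3 equally likely choices, so probability 1/3; weight (1/9)·(1/3) = 1/27.
The weights sum to 10/27.
So P(the car behind door 2 | the host opened door 3) = (1/6) / (10/27) = 9/20.

9/20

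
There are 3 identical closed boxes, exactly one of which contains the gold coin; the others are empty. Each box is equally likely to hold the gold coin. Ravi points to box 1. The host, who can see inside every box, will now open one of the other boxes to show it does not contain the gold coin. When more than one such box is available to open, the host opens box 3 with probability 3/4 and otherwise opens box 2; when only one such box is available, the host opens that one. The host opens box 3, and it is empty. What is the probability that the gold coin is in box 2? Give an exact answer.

Consider each possible location of the gold coin in turn.
If it is in box 1 (prior 1/3): box 3 is available, opened with probability 3/4; weight (1/3)·(3/4) = 1/4.
If it is in box 2 (prior 1/3): only box 3 is available, probability 1; weight (1/3)·1 = 1/3.
If it is in box 3 (prior 1/3): the host opened box 3, so this case is ruled out; weight (1/3)·0 = 0.
The weights sum to 7/12.
So P(the gold coin in box 2 | the host opened box 3) = (1/3) / (7/12) = 4/7.

4/7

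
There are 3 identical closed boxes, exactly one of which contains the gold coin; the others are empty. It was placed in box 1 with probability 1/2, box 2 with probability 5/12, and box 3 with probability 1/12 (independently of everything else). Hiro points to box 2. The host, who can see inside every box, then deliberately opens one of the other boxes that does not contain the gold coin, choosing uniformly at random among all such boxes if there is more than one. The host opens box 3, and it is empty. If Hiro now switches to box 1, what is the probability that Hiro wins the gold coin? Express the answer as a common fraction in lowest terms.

Apply Bayes' rule, conditioning on where the gold coin actually is.
If it is in box 1 (prior 1/2): the host has no choice, probability 1; weight (1/2)·1 = 1/2.
If it is in box 2 (prior 5/12): the host has 2 equally likely choices, so probability 1/2; weight (5/12)·(1/2) = 5/24.
If it is in box 3 (prior 1/12): the host opened box 3, so this case is ruled out; weight (1/12)·0 = 0.
The weights sum to 17/24.
So P(the gold coin in box 1 | the host opened box 3) = (1/2) / (17/24) = 12/17.

12/17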